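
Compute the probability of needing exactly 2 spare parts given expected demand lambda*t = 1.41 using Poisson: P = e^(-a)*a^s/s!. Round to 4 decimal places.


a = 1.41, s = 2
e^(-a) = e^(-1.41) = 0.2441
a^s = 1.41^2 = 1.9881
s! = 2
P = 0.2441 * 1.9881 / 2
P = 0.2427

0.2427


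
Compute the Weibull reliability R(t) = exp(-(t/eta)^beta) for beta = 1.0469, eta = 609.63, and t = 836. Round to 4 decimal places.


beta = 1.0469, eta = 609.63, t = 836
t/eta = 836 / 609.63 = 1.3713
(t/eta)^beta = 1.3713^1.0469 = 1.3918
R(t) = exp(-1.3918)
R(t) = 0.2486

0.2486


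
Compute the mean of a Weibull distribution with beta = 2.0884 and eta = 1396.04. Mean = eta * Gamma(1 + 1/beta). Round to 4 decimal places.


beta = 2.0884, eta = 1396.04
1/beta = 0.4788
1 + 1/beta = 1.4788
Gamma(1.4788) = 0.8857
Mean = 1396.04 * 0.8857
Mean = 1236.5136

1236.5136


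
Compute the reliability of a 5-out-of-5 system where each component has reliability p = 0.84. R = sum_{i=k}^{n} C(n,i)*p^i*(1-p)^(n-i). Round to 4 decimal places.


k = 5, n = 5, p = 0.84
i=5: C(5,5)=1 * 0.84^5 * 0.16^0 = 0.4182
R = sum of terms = 0.4182

0.4182


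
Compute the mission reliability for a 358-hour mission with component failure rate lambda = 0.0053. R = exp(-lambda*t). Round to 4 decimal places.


lambda = 0.0053
mission_time = 358
lambda * t = 0.0053 * 358 = 1.8974
R = exp(-1.8974)
R = 0.15

0.15


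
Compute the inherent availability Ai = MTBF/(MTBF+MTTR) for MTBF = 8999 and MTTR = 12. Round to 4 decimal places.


MTBF = 8999
MTTR = 12
MTBF + MTTR = 9011
Ai = 8999 / 9011
Ai = 0.9987

0.9987


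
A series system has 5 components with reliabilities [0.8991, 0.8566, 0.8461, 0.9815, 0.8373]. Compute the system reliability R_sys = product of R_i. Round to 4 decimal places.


Components: [0.8991, 0.8566, 0.8461, 0.9815, 0.8373]
After component 1 (R=0.8991): product = 0.8991
After component 2 (R=0.8566): product = 0.7702
After component 3 (R=0.8461): product = 0.6516
After component 4 (R=0.9815): product = 0.6396
After component 5 (R=0.8373): product = 0.5355
R_sys = 0.5355

0.5355


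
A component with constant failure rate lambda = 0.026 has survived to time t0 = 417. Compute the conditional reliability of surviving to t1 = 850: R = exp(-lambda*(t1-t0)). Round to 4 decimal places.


lambda = 0.026
t0 = 417, t1 = 850
t1 - t0 = 433
lambda * (t1-t0) = 0.026 * 433 = 11.258
R = exp(-11.258)
R = 0.0

0.0


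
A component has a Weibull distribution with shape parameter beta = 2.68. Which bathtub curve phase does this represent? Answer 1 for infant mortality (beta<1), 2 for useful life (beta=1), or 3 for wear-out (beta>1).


beta = 2.68
Compare beta to 1:
beta < 1 => infant mortality (phase 1)
beta = 1 => useful life (phase 2)
beta > 1 => wear-out (phase 3)
Since beta = 2.68, this is wear-out (increasing failure rate)
Phase = 3

3


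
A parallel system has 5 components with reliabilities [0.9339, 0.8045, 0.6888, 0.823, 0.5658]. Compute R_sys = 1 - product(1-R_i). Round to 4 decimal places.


Components: [0.9339, 0.8045, 0.6888, 0.823, 0.5658]
(1 - 0.9339) = 0.0661, running product = 0.0661
(1 - 0.8045) = 0.1955, running product = 0.0129
(1 - 0.6888) = 0.3112, running product = 0.004
(1 - 0.823) = 0.177, running product = 0.0007
(1 - 0.5658) = 0.4342, running product = 0.0003
Product of (1-R_i) = 0.0003
R_sys = 1 - 0.0003 = 0.9997

0.9997


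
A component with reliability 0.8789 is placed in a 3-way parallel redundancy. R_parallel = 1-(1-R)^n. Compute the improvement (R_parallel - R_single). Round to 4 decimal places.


R_single = 0.8789, n = 3
1 - R_single = 0.1211
(1 - R_single)^n = 0.1211^3 = 0.0018
R_parallel = 1 - 0.0018 = 0.9982
Improvement = 0.9982 - 0.8789
Improvement = 0.1193

0.1193


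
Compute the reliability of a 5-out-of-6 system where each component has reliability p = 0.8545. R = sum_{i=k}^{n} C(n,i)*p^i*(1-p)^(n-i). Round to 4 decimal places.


k = 5, n = 6, p = 0.8545
i=5: C(6,5)=6 * 0.8545^5 * 0.1455^1 = 0.3977
i=6: C(6,6)=1 * 0.8545^6 * 0.1455^0 = 0.3893
R = sum of terms = 0.787

0.787


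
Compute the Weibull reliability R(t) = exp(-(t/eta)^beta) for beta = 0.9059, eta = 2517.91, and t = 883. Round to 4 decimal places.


beta = 0.9059, eta = 2517.91, t = 883
t/eta = 883 / 2517.91 = 0.3507
(t/eta)^beta = 0.3507^0.9059 = 0.387
R(t) = exp(-0.387)
R(t) = 0.6791

0.6791


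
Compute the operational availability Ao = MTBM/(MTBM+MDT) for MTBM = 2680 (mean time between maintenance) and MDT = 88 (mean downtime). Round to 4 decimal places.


MTBM = 2680
MDT = 88
MTBM + MDT = 2768
Ao = 2680 / 2768
Ao = 0.9682

0.9682


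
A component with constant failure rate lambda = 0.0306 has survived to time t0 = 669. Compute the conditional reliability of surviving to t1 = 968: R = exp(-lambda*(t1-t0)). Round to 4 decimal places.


lambda = 0.0306
t0 = 669, t1 = 968
t1 - t0 = 299
lambda * (t1-t0) = 0.0306 * 299 = 9.1494
R = exp(-9.1494)
R = 0.0001

0.0001


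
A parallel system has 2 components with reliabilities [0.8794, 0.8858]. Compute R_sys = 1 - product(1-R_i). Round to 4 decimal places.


Components: [0.8794, 0.8858]
(1 - 0.8794) = 0.1206, running product = 0.1206
(1 - 0.8858) = 0.1142, running product = 0.0138
Product of (1-R_i) = 0.0138
R_sys = 1 - 0.0138 = 0.9862

0.9862


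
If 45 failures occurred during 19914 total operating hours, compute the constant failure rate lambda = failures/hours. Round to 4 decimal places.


failures = 45
total_hours = 19914
lambda = 45 / 19914
lambda = 0.0023

0.0023


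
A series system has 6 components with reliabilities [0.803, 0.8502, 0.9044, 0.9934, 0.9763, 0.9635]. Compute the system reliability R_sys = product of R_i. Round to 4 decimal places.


Components: [0.803, 0.8502, 0.9044, 0.9934, 0.9763, 0.9635]
After component 1 (R=0.803): product = 0.803
After component 2 (R=0.8502): product = 0.6827
After component 3 (R=0.9044): product = 0.6174
After component 4 (R=0.9934): product = 0.6134
After component 5 (R=0.9763): product = 0.5988
After component 6 (R=0.9635): product = 0.577
R_sys = 0.577

0.577


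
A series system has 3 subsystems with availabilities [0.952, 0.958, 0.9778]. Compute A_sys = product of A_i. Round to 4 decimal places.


Subsystems: [0.952, 0.958, 0.9778]
After subsystem 1 (A=0.952): product = 0.952
After subsystem 2 (A=0.958): product = 0.912
After subsystem 3 (A=0.9778): product = 0.8918
A_sys = 0.8918

0.8918


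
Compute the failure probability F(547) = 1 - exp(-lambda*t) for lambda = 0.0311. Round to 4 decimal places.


lambda = 0.0311, t = 547
lambda * t = 17.0117
exp(-17.0117) = 0.0
F(t) = 1 - 0.0
F(t) = 1.0

1.0


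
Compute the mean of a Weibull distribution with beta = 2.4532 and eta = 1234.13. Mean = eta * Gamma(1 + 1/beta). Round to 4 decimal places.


beta = 2.4532, eta = 1234.13
1/beta = 0.4076
1 + 1/beta = 1.4076
Gamma(1.4076) = 0.8869
Mean = 1234.13 * 0.8869
Mean = 1094.5187

1094.5187


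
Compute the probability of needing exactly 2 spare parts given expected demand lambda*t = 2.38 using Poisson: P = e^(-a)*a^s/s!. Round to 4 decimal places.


a = 2.38, s = 2
e^(-a) = e^(-2.38) = 0.0926
a^s = 2.38^2 = 5.6644
s! = 2
P = 0.0926 * 5.6644 / 2
P = 0.2621

0.2621


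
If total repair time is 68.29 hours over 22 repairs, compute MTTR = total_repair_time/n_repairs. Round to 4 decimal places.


total_repair_time = 68.29
n_repairs = 22
MTTR = 68.29 / 22
MTTR = 3.1041

3.1041


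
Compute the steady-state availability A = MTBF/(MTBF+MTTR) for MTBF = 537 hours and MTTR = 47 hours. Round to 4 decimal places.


MTBF = 537
MTTR = 47
MTBF + MTTR = 584
A = 537 / 584
A = 0.9195

0.9195


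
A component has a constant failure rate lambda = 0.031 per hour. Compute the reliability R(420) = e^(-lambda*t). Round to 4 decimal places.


lambda = 0.031
t = 420
lambda * t = 13.02
R(t) = e^(-13.02)
R(t) = 0.0

0.0


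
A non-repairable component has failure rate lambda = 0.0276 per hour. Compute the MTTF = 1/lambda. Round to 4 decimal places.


lambda = 0.0276
MTTF = 1 / 0.0276
MTTF = 36.2319

36.2319


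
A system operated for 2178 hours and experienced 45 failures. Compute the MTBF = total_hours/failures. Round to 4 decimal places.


total_hours = 2178
failures = 45
MTBF = 2178 / 45
MTBF = 48.4

48.4


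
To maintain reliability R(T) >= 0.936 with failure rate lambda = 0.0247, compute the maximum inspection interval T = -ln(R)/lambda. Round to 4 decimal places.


R_target = 0.936
lambda = 0.0247
-ln(0.936) = 0.0661
T = 0.0661 / 0.0247
T = 2.6777

2.6777


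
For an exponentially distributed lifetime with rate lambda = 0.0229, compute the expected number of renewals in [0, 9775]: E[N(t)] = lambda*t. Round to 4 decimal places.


lambda = 0.0229
t = 9775
E[N(t)] = lambda * t
E[N(t)] = 0.0229 * 9775
E[N(t)] = 223.8475

223.8475


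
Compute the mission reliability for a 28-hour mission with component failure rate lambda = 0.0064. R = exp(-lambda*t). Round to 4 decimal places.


lambda = 0.0064
mission_time = 28
lambda * t = 0.0064 * 28 = 0.1792
R = exp(-0.1792)
R = 0.8359

0.8359


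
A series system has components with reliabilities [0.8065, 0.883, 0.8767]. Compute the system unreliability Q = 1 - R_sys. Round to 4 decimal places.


Components: [0.8065, 0.883, 0.8767]
After component 1: product = 0.8065
After component 2: product = 0.7121
After component 3: product = 0.6243
R_sys = 0.6243
Q = 1 - 0.6243 = 0.3757

0.3757


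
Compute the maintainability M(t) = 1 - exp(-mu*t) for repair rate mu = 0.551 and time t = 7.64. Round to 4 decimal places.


mu = 0.551, t = 7.64
mu * t = 0.551 * 7.64 = 4.2096
exp(-4.2096) = 0.0149
M(t) = 1 - 0.0149
M(t) = 0.9851

0.9851


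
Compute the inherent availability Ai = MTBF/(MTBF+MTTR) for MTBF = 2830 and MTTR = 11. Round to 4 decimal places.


MTBF = 2830
MTTR = 11
MTBF + MTTR = 2841
Ai = 2830 / 2841
Ai = 0.9961

0.9961


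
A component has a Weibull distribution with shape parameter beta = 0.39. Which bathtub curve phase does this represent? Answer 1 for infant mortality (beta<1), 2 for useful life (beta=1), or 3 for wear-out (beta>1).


beta = 0.39
Compare beta to 1:
beta < 1 => infant mortality (phase 1)
beta = 1 => useful life (phase 2)
beta > 1 => wear-out (phase 3)
Since beta = 0.39, this is infant mortality (decreasing failure rate)
Phase = 1

1


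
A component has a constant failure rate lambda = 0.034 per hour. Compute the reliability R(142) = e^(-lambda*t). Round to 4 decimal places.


lambda = 0.034
t = 142
lambda * t = 4.828
R(t) = e^(-4.828)
R(t) = 0.008

0.008


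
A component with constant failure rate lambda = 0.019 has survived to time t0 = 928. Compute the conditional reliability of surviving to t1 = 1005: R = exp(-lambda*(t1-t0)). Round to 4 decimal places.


lambda = 0.019
t0 = 928, t1 = 1005
t1 - t0 = 77
lambda * (t1-t0) = 0.019 * 77 = 1.463
R = exp(-1.463)
R = 0.2315

0.2315


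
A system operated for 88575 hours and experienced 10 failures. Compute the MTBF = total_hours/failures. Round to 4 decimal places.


total_hours = 88575
failures = 10
MTBF = 88575 / 10
MTBF = 8857.5

8857.5


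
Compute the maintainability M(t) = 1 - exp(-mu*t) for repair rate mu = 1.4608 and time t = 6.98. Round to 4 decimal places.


mu = 1.4608, t = 6.98
mu * t = 1.4608 * 6.98 = 10.1964
exp(-10.1964) = 0.0
M(t) = 1 - 0.0
M(t) = 1.0

1.0


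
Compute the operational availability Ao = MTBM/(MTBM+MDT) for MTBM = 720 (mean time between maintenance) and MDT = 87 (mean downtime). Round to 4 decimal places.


MTBM = 720
MDT = 87
MTBM + MDT = 807
Ao = 720 / 807
Ao = 0.8922

0.8922


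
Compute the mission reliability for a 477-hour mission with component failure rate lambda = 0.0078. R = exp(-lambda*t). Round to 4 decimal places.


lambda = 0.0078
mission_time = 477
lambda * t = 0.0078 * 477 = 3.7206
R = exp(-3.7206)
R = 0.0242

0.0242


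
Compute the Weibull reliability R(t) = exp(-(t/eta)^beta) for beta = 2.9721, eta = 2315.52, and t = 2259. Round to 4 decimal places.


beta = 2.9721, eta = 2315.52, t = 2259
t/eta = 2259 / 2315.52 = 0.9756
(t/eta)^beta = 0.9756^2.9721 = 0.9292
R(t) = exp(-0.9292)
R(t) = 0.3949

0.3949


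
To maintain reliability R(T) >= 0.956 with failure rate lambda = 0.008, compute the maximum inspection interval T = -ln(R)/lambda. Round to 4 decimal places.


R_target = 0.956
lambda = 0.008
-ln(0.956) = 0.045
T = 0.045 / 0.008
T = 5.6247

5.6247


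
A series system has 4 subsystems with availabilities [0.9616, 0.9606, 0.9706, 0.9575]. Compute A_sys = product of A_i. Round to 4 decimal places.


Subsystems: [0.9616, 0.9606, 0.9706, 0.9575]
After subsystem 1 (A=0.9616): product = 0.9616
After subsystem 2 (A=0.9606): product = 0.9237
After subsystem 3 (A=0.9706): product = 0.8966
After subsystem 4 (A=0.9575): product = 0.8585
A_sys = 0.8585

0.8585


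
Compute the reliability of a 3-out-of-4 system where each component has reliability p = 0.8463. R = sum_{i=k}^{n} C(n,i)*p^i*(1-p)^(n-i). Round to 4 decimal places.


k = 3, n = 4, p = 0.8463
i=3: C(4,3)=4 * 0.8463^3 * 0.1537^1 = 0.3727
i=4: C(4,4)=1 * 0.8463^4 * 0.1537^0 = 0.513
R = sum of terms = 0.8856

0.8856


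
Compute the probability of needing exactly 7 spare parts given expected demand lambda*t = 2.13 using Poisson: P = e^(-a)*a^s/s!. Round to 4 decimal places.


a = 2.13, s = 7
e^(-a) = e^(-2.13) = 0.1188
a^s = 2.13^7 = 198.9103
s! = 5040
P = 0.1188 * 198.9103 / 5040
P = 0.0047

0.0047


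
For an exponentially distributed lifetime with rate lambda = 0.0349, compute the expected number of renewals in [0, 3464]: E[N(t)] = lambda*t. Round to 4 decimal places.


lambda = 0.0349
t = 3464
E[N(t)] = lambda * t
E[N(t)] = 0.0349 * 3464
E[N(t)] = 120.8936

120.8936


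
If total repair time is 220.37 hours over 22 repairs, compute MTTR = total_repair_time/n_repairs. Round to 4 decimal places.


total_repair_time = 220.37
n_repairs = 22
MTTR = 220.37 / 22
MTTR = 10.0168

10.0168


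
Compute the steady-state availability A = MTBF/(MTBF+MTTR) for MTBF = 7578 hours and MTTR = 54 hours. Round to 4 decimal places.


MTBF = 7578
MTTR = 54
MTBF + MTTR = 7632
A = 7578 / 7632
A = 0.9929

0.9929


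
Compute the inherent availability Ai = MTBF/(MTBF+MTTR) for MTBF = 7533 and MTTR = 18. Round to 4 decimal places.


MTBF = 7533
MTTR = 18
MTBF + MTTR = 7551
Ai = 7533 / 7551
Ai = 0.9976

0.9976


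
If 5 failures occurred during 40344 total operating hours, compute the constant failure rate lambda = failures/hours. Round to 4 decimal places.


failures = 5
total_hours = 40344
lambda = 5 / 40344
lambda = 0.0001

0.0001


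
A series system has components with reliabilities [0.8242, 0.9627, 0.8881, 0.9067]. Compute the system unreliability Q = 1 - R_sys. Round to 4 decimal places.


Components: [0.8242, 0.9627, 0.8881, 0.9067]
After component 1: product = 0.8242
After component 2: product = 0.7935
After component 3: product = 0.7047
After component 4: product = 0.6389
R_sys = 0.6389
Q = 1 - 0.6389 = 0.3611

0.3611


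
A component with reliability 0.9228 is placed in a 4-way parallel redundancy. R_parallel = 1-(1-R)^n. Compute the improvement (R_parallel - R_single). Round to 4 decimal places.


R_single = 0.9228, n = 4
1 - R_single = 0.0772
(1 - R_single)^n = 0.0772^4 = 0.0
R_parallel = 1 - 0.0 = 1.0
Improvement = 1.0 - 0.9228
Improvement = 0.0772

0.0772


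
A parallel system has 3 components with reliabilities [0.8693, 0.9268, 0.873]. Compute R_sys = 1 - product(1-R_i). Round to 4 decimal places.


Components: [0.8693, 0.9268, 0.873]
(1 - 0.8693) = 0.1307, running product = 0.1307
(1 - 0.9268) = 0.0732, running product = 0.0096
(1 - 0.873) = 0.127, running product = 0.0012
Product of (1-R_i) = 0.0012
R_sys = 1 - 0.0012 = 0.9988

0.9988


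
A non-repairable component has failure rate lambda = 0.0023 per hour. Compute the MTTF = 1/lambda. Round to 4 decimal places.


lambda = 0.0023
MTTF = 1 / 0.0023
MTTF = 434.7826

434.7826


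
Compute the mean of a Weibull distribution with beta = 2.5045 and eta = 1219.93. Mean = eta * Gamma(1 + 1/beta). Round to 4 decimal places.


beta = 2.5045, eta = 1219.93
1/beta = 0.3993
1 + 1/beta = 1.3993
Gamma(1.3993) = 0.8873
Mean = 1219.93 * 0.8873
Mean = 1082.4478

1082.4478


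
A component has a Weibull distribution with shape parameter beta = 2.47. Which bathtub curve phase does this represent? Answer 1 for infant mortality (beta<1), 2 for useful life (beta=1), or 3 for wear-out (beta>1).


beta = 2.47
Compare beta to 1:
beta < 1 => infant mortality (phase 1)
beta = 1 => useful life (phase 2)
beta > 1 => wear-out (phase 3)
Since beta = 2.47, this is wear-out (increasing failure rate)
Phase = 3

3


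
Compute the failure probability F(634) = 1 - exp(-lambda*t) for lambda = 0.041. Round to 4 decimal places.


lambda = 0.041, t = 634
lambda * t = 25.994
exp(-25.994) = 0.0
F(t) = 1 - 0.0
F(t) = 1.0

1.0


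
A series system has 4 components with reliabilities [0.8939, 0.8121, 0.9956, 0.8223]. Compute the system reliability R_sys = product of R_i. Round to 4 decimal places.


Components: [0.8939, 0.8121, 0.9956, 0.8223]
After component 1 (R=0.8939): product = 0.8939
After component 2 (R=0.8121): product = 0.7259
After component 3 (R=0.9956): product = 0.7227
After component 4 (R=0.8223): product = 0.5943
R_sys = 0.5943

0.5943


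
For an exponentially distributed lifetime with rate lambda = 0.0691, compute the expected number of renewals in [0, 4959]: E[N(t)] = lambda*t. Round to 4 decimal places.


lambda = 0.0691
t = 4959
E[N(t)] = lambda * t
E[N(t)] = 0.0691 * 4959
E[N(t)] = 342.6669

342.6669


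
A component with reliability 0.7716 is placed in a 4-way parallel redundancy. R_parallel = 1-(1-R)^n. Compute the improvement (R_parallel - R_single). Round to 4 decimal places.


R_single = 0.7716, n = 4
1 - R_single = 0.2284
(1 - R_single)^n = 0.2284^4 = 0.0027
R_parallel = 1 - 0.0027 = 0.9973
Improvement = 0.9973 - 0.7716
Improvement = 0.2257

0.2257


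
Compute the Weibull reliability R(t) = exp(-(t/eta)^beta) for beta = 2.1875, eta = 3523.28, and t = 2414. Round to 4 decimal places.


beta = 2.1875, eta = 3523.28, t = 2414
t/eta = 2414 / 3523.28 = 0.6852
(t/eta)^beta = 0.6852^2.1875 = 0.4373
R(t) = exp(-0.4373)
R(t) = 0.6458

0.6458


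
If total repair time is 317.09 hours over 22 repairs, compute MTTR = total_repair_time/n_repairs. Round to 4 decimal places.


total_repair_time = 317.09
n_repairs = 22
MTTR = 317.09 / 22
MTTR = 14.4132

14.4132


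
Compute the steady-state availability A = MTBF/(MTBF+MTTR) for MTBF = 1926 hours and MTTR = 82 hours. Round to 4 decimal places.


MTBF = 1926
MTTR = 82
MTBF + MTTR = 2008
A = 1926 / 2008
A = 0.9592

0.9592


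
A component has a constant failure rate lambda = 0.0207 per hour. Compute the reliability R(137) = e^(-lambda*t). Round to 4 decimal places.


lambda = 0.0207
t = 137
lambda * t = 2.8359
R(t) = e^(-2.8359)
R(t) = 0.0587

0.0587


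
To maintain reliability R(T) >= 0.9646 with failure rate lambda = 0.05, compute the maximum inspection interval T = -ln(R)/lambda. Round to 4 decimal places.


R_target = 0.9646
lambda = 0.05
-ln(0.9646) = 0.036
T = 0.036 / 0.05
T = 0.7208

0.7208


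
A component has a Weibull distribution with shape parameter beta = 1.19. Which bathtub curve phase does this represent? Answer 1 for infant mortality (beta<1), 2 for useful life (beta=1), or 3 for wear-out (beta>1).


beta = 1.19
Compare beta to 1:
beta < 1 => infant mortality (phase 1)
beta = 1 => useful life (phase 2)
beta > 1 => wear-out (phase 3)
Since beta = 1.19, this is wear-out (increasing failure rate)
Phase = 3

3


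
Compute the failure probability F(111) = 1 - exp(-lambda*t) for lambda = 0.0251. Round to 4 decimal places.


lambda = 0.0251, t = 111
lambda * t = 2.7861
exp(-2.7861) = 0.0617
F(t) = 1 - 0.0617
F(t) = 0.9383

0.9383


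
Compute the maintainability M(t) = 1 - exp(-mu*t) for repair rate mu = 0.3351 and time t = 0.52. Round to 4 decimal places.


mu = 0.3351, t = 0.52
mu * t = 0.3351 * 0.52 = 0.1743
exp(-0.1743) = 0.8401
M(t) = 1 - 0.8401
M(t) = 0.1599

0.1599


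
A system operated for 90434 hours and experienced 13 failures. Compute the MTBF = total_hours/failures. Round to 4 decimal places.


total_hours = 90434
failures = 13
MTBF = 90434 / 13
MTBF = 6956.4615

6956.4615


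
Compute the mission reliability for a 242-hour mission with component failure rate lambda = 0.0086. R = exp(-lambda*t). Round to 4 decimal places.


lambda = 0.0086
mission_time = 242
lambda * t = 0.0086 * 242 = 2.0812
R = exp(-2.0812)
R = 0.1248

0.1248


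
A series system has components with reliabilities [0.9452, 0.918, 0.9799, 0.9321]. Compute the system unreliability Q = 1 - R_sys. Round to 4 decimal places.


Components: [0.9452, 0.918, 0.9799, 0.9321]
After component 1: product = 0.9452
After component 2: product = 0.8677
After component 3: product = 0.8503
After component 4: product = 0.7925
R_sys = 0.7925
Q = 1 - 0.7925 = 0.2075

0.2075


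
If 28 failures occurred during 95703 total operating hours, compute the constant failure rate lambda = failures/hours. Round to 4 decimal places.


failures = 28
total_hours = 95703
lambda = 28 / 95703
lambda = 0.0003

0.0003


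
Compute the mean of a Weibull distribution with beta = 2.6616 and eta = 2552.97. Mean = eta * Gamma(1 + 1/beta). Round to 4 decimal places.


beta = 2.6616, eta = 2552.97
1/beta = 0.3757
1 + 1/beta = 1.3757
Gamma(1.3757) = 0.8889
Mean = 2552.97 * 0.8889
Mean = 2269.2288

2269.2288


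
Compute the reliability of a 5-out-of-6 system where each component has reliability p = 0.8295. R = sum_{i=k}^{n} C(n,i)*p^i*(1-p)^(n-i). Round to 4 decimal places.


k = 5, n = 6, p = 0.8295
i=5: C(6,5)=6 * 0.8295^5 * 0.1705^1 = 0.4018
i=6: C(6,6)=1 * 0.8295^6 * 0.1705^0 = 0.3258
R = sum of terms = 0.7275

0.7275


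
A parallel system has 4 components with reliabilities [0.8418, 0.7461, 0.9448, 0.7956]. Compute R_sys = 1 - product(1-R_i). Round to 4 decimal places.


Components: [0.8418, 0.7461, 0.9448, 0.7956]
(1 - 0.8418) = 0.1582, running product = 0.1582
(1 - 0.7461) = 0.2539, running product = 0.0402
(1 - 0.9448) = 0.0552, running product = 0.0022
(1 - 0.7956) = 0.2044, running product = 0.0005
Product of (1-R_i) = 0.0005
R_sys = 1 - 0.0005 = 0.9995

0.9995


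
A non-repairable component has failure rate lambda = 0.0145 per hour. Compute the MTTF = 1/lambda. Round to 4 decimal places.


lambda = 0.0145
MTTF = 1 / 0.0145
MTTF = 68.9655

68.9655


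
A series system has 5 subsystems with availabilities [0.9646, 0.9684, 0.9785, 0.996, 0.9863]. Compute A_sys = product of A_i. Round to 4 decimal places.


Subsystems: [0.9646, 0.9684, 0.9785, 0.996, 0.9863]
After subsystem 1 (A=0.9646): product = 0.9646
After subsystem 2 (A=0.9684): product = 0.9341
After subsystem 3 (A=0.9785): product = 0.914
After subsystem 4 (A=0.996): product = 0.9104
After subsystem 5 (A=0.9863): product = 0.8979
A_sys = 0.8979

0.8979


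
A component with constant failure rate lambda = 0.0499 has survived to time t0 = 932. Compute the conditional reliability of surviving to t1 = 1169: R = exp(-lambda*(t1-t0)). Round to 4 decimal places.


lambda = 0.0499
t0 = 932, t1 = 1169
t1 - t0 = 237
lambda * (t1-t0) = 0.0499 * 237 = 11.8263
R = exp(-11.8263)
R = 0.0

0.0


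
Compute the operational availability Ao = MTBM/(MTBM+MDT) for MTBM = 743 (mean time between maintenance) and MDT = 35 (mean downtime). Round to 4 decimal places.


MTBM = 743
MDT = 35
MTBM + MDT = 778
Ao = 743 / 778
Ao = 0.955

0.955


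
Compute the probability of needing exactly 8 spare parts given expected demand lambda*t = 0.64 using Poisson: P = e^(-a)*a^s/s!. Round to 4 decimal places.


a = 0.64, s = 8
e^(-a) = e^(-0.64) = 0.5273
a^s = 0.64^8 = 0.0281
s! = 40320
P = 0.5273 * 0.0281 / 40320
P = 0.0

0.0


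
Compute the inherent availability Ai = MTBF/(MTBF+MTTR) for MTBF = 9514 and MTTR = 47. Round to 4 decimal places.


MTBF = 9514
MTTR = 47
MTBF + MTTR = 9561
Ai = 9514 / 9561
Ai = 0.9951

0.9951


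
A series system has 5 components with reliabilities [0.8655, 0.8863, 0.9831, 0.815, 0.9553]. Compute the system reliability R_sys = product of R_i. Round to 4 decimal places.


Components: [0.8655, 0.8863, 0.9831, 0.815, 0.9553]
After component 1 (R=0.8655): product = 0.8655
After component 2 (R=0.8863): product = 0.7671
After component 3 (R=0.9831): product = 0.7541
After component 4 (R=0.815): product = 0.6146
After component 5 (R=0.9553): product = 0.5871
R_sys = 0.5871

0.5871


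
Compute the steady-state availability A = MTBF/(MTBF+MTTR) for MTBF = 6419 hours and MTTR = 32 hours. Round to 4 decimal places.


MTBF = 6419
MTTR = 32
MTBF + MTTR = 6451
A = 6419 / 6451
A = 0.995

0.995


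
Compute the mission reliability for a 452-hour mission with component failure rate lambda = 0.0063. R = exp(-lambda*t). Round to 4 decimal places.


lambda = 0.0063
mission_time = 452
lambda * t = 0.0063 * 452 = 2.8476
R = exp(-2.8476)
R = 0.058

0.058


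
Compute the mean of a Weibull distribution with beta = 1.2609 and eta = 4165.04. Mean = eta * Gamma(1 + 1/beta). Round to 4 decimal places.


beta = 1.2609, eta = 4165.04
1/beta = 0.7931
1 + 1/beta = 1.7931
Gamma(1.7931) = 0.9296
Mean = 4165.04 * 0.9296
Mean = 3871.6809

3871.6809


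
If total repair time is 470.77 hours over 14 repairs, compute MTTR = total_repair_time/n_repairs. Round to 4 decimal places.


total_repair_time = 470.77
n_repairs = 14
MTTR = 470.77 / 14
MTTR = 33.6264

33.6264


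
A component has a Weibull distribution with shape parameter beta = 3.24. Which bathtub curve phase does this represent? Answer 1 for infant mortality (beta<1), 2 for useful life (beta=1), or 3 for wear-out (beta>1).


beta = 3.24
Compare beta to 1:
beta < 1 => infant mortality (phase 1)
beta = 1 => useful life (phase 2)
beta > 1 => wear-out (phase 3)
Since beta = 3.24, this is wear-out (increasing failure rate)
Phase = 3

3


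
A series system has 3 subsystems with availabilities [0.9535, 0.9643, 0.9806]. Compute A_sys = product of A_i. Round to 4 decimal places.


Subsystems: [0.9535, 0.9643, 0.9806]
After subsystem 1 (A=0.9535): product = 0.9535
After subsystem 2 (A=0.9643): product = 0.9195
After subsystem 3 (A=0.9806): product = 0.9016
A_sys = 0.9016

0.9016


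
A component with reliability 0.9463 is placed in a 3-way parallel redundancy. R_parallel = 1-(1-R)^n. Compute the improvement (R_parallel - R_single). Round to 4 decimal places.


R_single = 0.9463, n = 3
1 - R_single = 0.0537
(1 - R_single)^n = 0.0537^3 = 0.0002
R_parallel = 1 - 0.0002 = 0.9998
Improvement = 0.9998 - 0.9463
Improvement = 0.0535

0.0535


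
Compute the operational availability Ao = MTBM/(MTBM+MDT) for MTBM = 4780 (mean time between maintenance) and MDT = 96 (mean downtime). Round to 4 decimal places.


MTBM = 4780
MDT = 96
MTBM + MDT = 4876
Ao = 4780 / 4876
Ao = 0.9803

0.9803


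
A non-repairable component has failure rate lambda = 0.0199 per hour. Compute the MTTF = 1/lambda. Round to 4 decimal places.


lambda = 0.0199
MTTF = 1 / 0.0199
MTTF = 50.2513

50.2513


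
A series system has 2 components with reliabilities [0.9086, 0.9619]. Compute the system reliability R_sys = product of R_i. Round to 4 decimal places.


Components: [0.9086, 0.9619]
After component 1 (R=0.9086): product = 0.9086
After component 2 (R=0.9619): product = 0.874
R_sys = 0.874

0.874


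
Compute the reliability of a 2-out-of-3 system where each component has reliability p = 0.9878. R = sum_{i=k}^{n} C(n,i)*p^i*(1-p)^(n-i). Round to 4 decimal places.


k = 2, n = 3, p = 0.9878
i=2: C(3,2)=3 * 0.9878^2 * 0.0122^1 = 0.0357
i=3: C(3,3)=1 * 0.9878^3 * 0.0122^0 = 0.9638
R = sum of terms = 0.9996

0.9996


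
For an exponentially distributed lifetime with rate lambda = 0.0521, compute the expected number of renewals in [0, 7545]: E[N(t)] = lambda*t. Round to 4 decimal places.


lambda = 0.0521
t = 7545
E[N(t)] = lambda * t
E[N(t)] = 0.0521 * 7545
E[N(t)] = 393.0945

393.0945


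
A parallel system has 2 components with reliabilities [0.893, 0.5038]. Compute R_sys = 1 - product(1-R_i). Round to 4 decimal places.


Components: [0.893, 0.5038]
(1 - 0.893) = 0.107, running product = 0.107
(1 - 0.5038) = 0.4962, running product = 0.0531
Product of (1-R_i) = 0.0531
R_sys = 1 - 0.0531 = 0.9469

0.9469


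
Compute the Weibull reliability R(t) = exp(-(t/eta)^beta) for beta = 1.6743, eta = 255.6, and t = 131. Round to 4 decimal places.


beta = 1.6743, eta = 255.6, t = 131
t/eta = 131 / 255.6 = 0.5125
(t/eta)^beta = 0.5125^1.6743 = 0.3266
R(t) = exp(-0.3266)
R(t) = 0.7214

0.7214


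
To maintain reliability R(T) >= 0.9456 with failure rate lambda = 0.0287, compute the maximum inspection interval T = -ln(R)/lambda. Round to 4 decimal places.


R_target = 0.9456
lambda = 0.0287
-ln(0.9456) = 0.0559
T = 0.0559 / 0.0287
T = 1.949

1.949


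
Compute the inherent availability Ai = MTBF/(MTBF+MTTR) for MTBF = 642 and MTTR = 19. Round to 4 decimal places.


MTBF = 642
MTTR = 19
MTBF + MTTR = 661
Ai = 642 / 661
Ai = 0.9713

0.9713


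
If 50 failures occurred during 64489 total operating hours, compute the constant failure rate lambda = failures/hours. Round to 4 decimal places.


failures = 50
total_hours = 64489
lambda = 50 / 64489
lambda = 0.0008

0.0008


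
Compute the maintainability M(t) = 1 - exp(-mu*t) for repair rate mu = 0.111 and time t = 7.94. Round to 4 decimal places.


mu = 0.111, t = 7.94
mu * t = 0.111 * 7.94 = 0.8813
exp(-0.8813) = 0.4142
M(t) = 1 - 0.4142
M(t) = 0.5858

0.5858


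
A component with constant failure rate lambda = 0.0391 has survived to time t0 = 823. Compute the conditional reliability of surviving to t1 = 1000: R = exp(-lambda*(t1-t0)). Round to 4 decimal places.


lambda = 0.0391
t0 = 823, t1 = 1000
t1 - t0 = 177
lambda * (t1-t0) = 0.0391 * 177 = 6.9207
R = exp(-6.9207)
R = 0.001

0.001


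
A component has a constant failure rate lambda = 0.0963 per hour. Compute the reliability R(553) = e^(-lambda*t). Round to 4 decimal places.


lambda = 0.0963
t = 553
lambda * t = 53.2539
R(t) = e^(-53.2539)
R(t) = 0.0

0.0


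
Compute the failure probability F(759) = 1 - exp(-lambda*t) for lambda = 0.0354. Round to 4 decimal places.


lambda = 0.0354, t = 759
lambda * t = 26.8686
exp(-26.8686) = 0.0
F(t) = 1 - 0.0
F(t) = 1.0

1.0


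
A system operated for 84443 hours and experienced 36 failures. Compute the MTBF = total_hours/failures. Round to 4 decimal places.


total_hours = 84443
failures = 36
MTBF = 84443 / 36
MTBF = 2345.6389

2345.6389


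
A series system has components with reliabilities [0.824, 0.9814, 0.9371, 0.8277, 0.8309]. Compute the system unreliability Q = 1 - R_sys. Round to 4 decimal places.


Components: [0.824, 0.9814, 0.9371, 0.8277, 0.8309]
After component 1: product = 0.824
After component 2: product = 0.8087
After component 3: product = 0.7578
After component 4: product = 0.6272
After component 5: product = 0.5212
R_sys = 0.5212
Q = 1 - 0.5212 = 0.4788

0.4788


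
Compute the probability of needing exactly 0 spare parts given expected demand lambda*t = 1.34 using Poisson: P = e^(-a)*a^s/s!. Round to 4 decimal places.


a = 1.34, s = 0
e^(-a) = e^(-1.34) = 0.2618
a^s = 1.34^0 = 1.0
s! = 1
P = 0.2618 * 1.0 / 1
P = 0.2618

0.2618


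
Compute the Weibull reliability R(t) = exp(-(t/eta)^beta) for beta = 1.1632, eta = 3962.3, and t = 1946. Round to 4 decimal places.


beta = 1.1632, eta = 3962.3, t = 1946
t/eta = 1946 / 3962.3 = 0.4911
(t/eta)^beta = 0.4911^1.1632 = 0.4373
R(t) = exp(-0.4373)
R(t) = 0.6458

0.6458


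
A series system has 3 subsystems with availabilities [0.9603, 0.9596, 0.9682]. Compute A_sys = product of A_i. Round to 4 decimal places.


Subsystems: [0.9603, 0.9596, 0.9682]
After subsystem 1 (A=0.9603): product = 0.9603
After subsystem 2 (A=0.9596): product = 0.9215
After subsystem 3 (A=0.9682): product = 0.8922
A_sys = 0.8922

0.8922


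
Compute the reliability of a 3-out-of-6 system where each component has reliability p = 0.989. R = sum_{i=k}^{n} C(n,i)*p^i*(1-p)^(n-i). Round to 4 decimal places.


k = 3, n = 6, p = 0.989
i=3: C(6,3)=20 * 0.989^3 * 0.011^3 = 0.0
i=4: C(6,4)=15 * 0.989^4 * 0.011^2 = 0.0017
i=5: C(6,5)=6 * 0.989^5 * 0.011^1 = 0.0624
i=6: C(6,6)=1 * 0.989^6 * 0.011^0 = 0.9358
R = sum of terms = 1.0

1.0


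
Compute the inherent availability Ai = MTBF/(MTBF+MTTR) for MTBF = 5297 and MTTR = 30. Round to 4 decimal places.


MTBF = 5297
MTTR = 30
MTBF + MTTR = 5327
Ai = 5297 / 5327
Ai = 0.9944

0.9944


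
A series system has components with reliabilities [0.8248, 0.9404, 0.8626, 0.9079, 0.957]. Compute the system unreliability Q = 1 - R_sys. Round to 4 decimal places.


Components: [0.8248, 0.9404, 0.8626, 0.9079, 0.957]
After component 1: product = 0.8248
After component 2: product = 0.7756
After component 3: product = 0.6691
After component 4: product = 0.6074
After component 5: product = 0.5813
R_sys = 0.5813
Q = 1 - 0.5813 = 0.4187

0.4187


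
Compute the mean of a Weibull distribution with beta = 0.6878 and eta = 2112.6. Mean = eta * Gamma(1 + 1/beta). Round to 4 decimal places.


beta = 0.6878, eta = 2112.6
1/beta = 1.4539
1 + 1/beta = 2.4539
Gamma(2.4539) = 1.2876
Mean = 2112.6 * 1.2876
Mean = 2720.2376

2720.2376


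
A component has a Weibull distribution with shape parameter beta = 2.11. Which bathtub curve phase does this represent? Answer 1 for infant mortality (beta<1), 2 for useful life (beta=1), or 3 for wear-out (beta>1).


beta = 2.11
Compare beta to 1:
beta < 1 => infant mortality (phase 1)
beta = 1 => useful life (phase 2)
beta > 1 => wear-out (phase 3)
Since beta = 2.11, this is wear-out (increasing failure rate)
Phase = 3

3


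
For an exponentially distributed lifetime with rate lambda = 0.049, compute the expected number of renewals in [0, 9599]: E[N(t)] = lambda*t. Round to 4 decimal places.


lambda = 0.049
t = 9599
E[N(t)] = lambda * t
E[N(t)] = 0.049 * 9599
E[N(t)] = 470.351

470.351


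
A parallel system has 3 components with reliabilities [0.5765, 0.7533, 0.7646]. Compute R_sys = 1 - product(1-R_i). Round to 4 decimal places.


Components: [0.5765, 0.7533, 0.7646]
(1 - 0.5765) = 0.4235, running product = 0.4235
(1 - 0.7533) = 0.2467, running product = 0.1045
(1 - 0.7646) = 0.2354, running product = 0.0246
Product of (1-R_i) = 0.0246
R_sys = 1 - 0.0246 = 0.9754

0.9754


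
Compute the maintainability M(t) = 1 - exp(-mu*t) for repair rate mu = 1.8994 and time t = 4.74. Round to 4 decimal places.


mu = 1.8994, t = 4.74
mu * t = 1.8994 * 4.74 = 9.0032
exp(-9.0032) = 0.0001
M(t) = 1 - 0.0001
M(t) = 0.9999

0.9999


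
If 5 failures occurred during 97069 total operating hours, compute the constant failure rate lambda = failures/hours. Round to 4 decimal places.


failures = 5
total_hours = 97069
lambda = 5 / 97069
lambda = 0.0001

0.0001


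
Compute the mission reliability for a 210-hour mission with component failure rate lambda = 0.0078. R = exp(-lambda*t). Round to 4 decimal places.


lambda = 0.0078
mission_time = 210
lambda * t = 0.0078 * 210 = 1.638
R = exp(-1.638)
R = 0.1944

0.1944


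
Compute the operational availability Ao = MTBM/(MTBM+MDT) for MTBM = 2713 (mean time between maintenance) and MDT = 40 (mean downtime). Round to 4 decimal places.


MTBM = 2713
MDT = 40
MTBM + MDT = 2753
Ao = 2713 / 2753
Ao = 0.9855

0.9855


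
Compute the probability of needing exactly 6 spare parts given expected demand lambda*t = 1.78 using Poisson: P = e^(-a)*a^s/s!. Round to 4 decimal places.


a = 1.78, s = 6
e^(-a) = e^(-1.78) = 0.1686
a^s = 1.78^6 = 31.8068
s! = 720
P = 0.1686 * 31.8068 / 720
P = 0.0074

0.0074


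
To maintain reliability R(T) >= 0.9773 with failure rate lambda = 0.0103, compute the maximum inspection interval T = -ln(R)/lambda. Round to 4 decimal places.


R_target = 0.9773
lambda = 0.0103
-ln(0.9773) = 0.023
T = 0.023 / 0.0103
T = 2.2293

2.2293


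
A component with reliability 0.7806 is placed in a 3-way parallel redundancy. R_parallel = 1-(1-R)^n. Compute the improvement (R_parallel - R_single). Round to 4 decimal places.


R_single = 0.7806, n = 3
1 - R_single = 0.2194
(1 - R_single)^n = 0.2194^3 = 0.0106
R_parallel = 1 - 0.0106 = 0.9894
Improvement = 0.9894 - 0.7806
Improvement = 0.2088

0.2088


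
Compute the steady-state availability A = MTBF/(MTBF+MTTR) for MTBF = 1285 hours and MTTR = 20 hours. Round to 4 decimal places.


MTBF = 1285
MTTR = 20
MTBF + MTTR = 1305
A = 1285 / 1305
A = 0.9847

0.9847


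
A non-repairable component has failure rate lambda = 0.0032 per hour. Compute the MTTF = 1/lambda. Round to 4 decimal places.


lambda = 0.0032
MTTF = 1 / 0.0032
MTTF = 312.5

312.5


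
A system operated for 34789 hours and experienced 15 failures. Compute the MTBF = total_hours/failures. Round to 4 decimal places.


total_hours = 34789
failures = 15
MTBF = 34789 / 15
MTBF = 2319.2667

2319.2667


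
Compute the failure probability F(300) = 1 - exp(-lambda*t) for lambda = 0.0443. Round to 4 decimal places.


lambda = 0.0443, t = 300
lambda * t = 13.29
exp(-13.29) = 0.0
F(t) = 1 - 0.0
F(t) = 1.0

1.0


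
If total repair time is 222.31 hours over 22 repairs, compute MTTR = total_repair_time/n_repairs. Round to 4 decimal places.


total_repair_time = 222.31
n_repairs = 22
MTTR = 222.31 / 22
MTTR = 10.105

10.105


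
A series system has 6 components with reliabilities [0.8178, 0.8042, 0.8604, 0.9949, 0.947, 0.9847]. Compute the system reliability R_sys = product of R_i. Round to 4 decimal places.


Components: [0.8178, 0.8042, 0.8604, 0.9949, 0.947, 0.9847]
After component 1 (R=0.8178): product = 0.8178
After component 2 (R=0.8042): product = 0.6577
After component 3 (R=0.8604): product = 0.5659
After component 4 (R=0.9949): product = 0.563
After component 5 (R=0.947): product = 0.5331
After component 6 (R=0.9847): product = 0.525
R_sys = 0.525

0.525


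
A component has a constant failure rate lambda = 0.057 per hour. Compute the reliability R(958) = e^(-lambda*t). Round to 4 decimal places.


lambda = 0.057
t = 958
lambda * t = 54.606
R(t) = e^(-54.606)
R(t) = 0.0

0.0


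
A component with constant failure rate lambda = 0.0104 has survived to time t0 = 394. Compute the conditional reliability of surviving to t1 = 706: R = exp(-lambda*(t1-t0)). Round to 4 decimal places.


lambda = 0.0104
t0 = 394, t1 = 706
t1 - t0 = 312
lambda * (t1-t0) = 0.0104 * 312 = 3.2448
R = exp(-3.2448)
R = 0.039

0.039


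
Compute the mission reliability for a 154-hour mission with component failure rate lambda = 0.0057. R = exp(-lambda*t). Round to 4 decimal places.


lambda = 0.0057
mission_time = 154
lambda * t = 0.0057 * 154 = 0.8778
R = exp(-0.8778)
R = 0.4157

0.4157


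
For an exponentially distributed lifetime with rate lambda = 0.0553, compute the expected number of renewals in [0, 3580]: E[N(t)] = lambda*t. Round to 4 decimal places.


lambda = 0.0553
t = 3580
E[N(t)] = lambda * t
E[N(t)] = 0.0553 * 3580
E[N(t)] = 197.974

197.974


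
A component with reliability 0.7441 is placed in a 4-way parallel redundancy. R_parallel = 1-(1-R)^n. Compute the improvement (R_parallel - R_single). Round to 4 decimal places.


R_single = 0.7441, n = 4
1 - R_single = 0.2559
(1 - R_single)^n = 0.2559^4 = 0.0043
R_parallel = 1 - 0.0043 = 0.9957
Improvement = 0.9957 - 0.7441
Improvement = 0.2516

0.2516


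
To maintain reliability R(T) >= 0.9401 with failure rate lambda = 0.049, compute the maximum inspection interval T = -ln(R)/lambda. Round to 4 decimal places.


R_target = 0.9401
lambda = 0.049
-ln(0.9401) = 0.0618
T = 0.0618 / 0.049
T = 1.2606

1.2606


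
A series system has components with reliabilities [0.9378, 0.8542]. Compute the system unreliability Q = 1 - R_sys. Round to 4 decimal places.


Components: [0.9378, 0.8542]
After component 1: product = 0.9378
After component 2: product = 0.8011
R_sys = 0.8011
Q = 1 - 0.8011 = 0.1989

0.1989
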